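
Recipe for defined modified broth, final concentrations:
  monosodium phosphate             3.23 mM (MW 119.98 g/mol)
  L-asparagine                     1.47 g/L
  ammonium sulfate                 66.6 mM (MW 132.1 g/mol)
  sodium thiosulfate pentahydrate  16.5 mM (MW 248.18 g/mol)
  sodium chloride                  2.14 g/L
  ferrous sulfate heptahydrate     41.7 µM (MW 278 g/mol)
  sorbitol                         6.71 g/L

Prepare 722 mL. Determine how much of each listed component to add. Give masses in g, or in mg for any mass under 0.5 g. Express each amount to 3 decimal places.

monosodium phosphate 279.801 mg; L-asparagine 1.061 g; ammonium sulfate 6.352 g; sodium thiosulfate pentahydrate 2.957 g; sodium chloride 1.545 g; ferrous sulfate heptahydrate 8.370 mg; sorbitol 4.845 g

Working volume: 722 mL = 0.722 L.
monosodium phosphate: 3.23 mmol/L × 119.98 mg/mmol × 0.722 L = 279.801 mg
L-asparagine: 1.47 g/L × 0.722 L = 1.061 g
ammonium sulfate: 66.6 mmol/L × 132.1 g/mol × 0.722 L ÷ 1000 = 6.352 g
sodium thiosulfate pentahydrate: 16.5 mmol/L × 248.18 g/mol × 0.722 L ÷ 1000 = 2.957 g
sodium chloride: 2.14 g/L × 0.722 L = 1.545 g
ferrous sulfate heptahydrate: 41.7 µmol/L × 278 g/mol × 0.722 L ÷ 1000 = 8.370 mg
sorbitol: 6.71 g/L × 0.722 L = 4.845 g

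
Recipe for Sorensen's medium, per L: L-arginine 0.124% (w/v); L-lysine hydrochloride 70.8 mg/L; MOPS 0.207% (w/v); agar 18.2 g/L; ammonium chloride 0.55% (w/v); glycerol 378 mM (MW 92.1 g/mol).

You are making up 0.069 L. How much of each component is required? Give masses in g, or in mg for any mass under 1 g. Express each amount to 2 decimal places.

L-arginine 85.56 mg; L-lysine hydrochloride 4.89 mg; MOPS 142.83 mg; agar 1.26 g; ammonium chloride 379.50 mg; glycerol 2.40 g

Scale factor relative to 1 L: 0.069.
L-arginine: 0.124 g per 100 mL × 69 mL ÷ 100 = 0.08556 g = 85.56 mg
L-lysine hydrochloride: 70.8 mg/L × 0.069 L = 4.89 mg
MOPS: 0.207% w/v = 2.07 g/L → 2.07 × 0.069 L = 0.14283 g = 142.83 mg
agar: 18.2 g/L × 0.069 L = 1.26 g
ammonium chloride: 0.55% w/v = 5.5 g/L → 5.5 × 0.069 L = 0.3795 g = 379.50 mg
glycerol: 378 mmol/L × 92.1 g/mol × 0.069 L ÷ 1000 = 2.40 g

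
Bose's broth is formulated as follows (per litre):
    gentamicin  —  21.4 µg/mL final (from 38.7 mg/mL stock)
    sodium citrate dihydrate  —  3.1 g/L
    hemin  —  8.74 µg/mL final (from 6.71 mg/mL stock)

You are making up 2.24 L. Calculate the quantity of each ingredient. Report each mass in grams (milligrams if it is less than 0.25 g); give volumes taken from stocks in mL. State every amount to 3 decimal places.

Working volume: 2.24 L.
gentamicin: V = C2·V2/C1 = 21.4 µg/mL × 2240 mL ÷ 38700 µg/mL = 1.239 mL
sodium citrate dihydrate: 3.1 g/L × 2.24 L = 6.944 g
hemin: C1V1 = C2V2 → 8.74 µg/mL × 2240 mL ÷ 6710 µg/mL = 2.918 mL

gentamicin 1.239 mL; sodium citrate dihydrate 6.944 g; hemin 2.918 mL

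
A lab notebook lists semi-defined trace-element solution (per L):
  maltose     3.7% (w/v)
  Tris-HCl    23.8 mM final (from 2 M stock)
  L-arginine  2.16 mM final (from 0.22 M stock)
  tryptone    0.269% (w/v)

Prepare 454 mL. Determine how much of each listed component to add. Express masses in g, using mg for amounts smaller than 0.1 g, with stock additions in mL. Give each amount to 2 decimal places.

Target volume = 454 mL = 0.454 L.
maltose: 3.7% w/v = 37 g/L → 37 × 0.454 L = 16.80 g
Tris-HCl: C1V1 = C2V2 → 23.8 mM × 454 mL ÷ 2000 mM = 5.40 mL
L-arginine: V = C2·V2/C1 = 2.16 mM × 454 mL ÷ 220 mM = 4.46 mL
tryptone: 0.269% w/v = 2.69 g/L → 2.69 × 0.454 L = 1.22 g

maltose 16.80 g; Tris-HCl 5.40 mL; L-arginine 4.46 mL; tryptone 1.22 g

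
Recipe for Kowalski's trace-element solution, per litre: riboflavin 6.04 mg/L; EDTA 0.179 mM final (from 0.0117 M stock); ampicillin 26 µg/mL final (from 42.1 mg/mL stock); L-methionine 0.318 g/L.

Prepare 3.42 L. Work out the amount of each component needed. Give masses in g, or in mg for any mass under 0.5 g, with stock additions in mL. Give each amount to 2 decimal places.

Working volume: 3.42 L.
riboflavin: 6.04 mg/L × 3.42 L = 20.66 mg
EDTA: dilute stock: 0.179 mM × 3420 mL ÷ 11.7 mM = 52.32 mL
ampicillin: V = C2·V2/C1 = 26 µg/mL × 3420 mL ÷ 42100 µg/mL = 2.11 mL
L-methionine: 0.318 g/L × 3.42 L = 1.09 g

riboflavin 20.66 mg; EDTA 52.32 mL; ampicillin 2.11 mL; L-methionine 1.09 g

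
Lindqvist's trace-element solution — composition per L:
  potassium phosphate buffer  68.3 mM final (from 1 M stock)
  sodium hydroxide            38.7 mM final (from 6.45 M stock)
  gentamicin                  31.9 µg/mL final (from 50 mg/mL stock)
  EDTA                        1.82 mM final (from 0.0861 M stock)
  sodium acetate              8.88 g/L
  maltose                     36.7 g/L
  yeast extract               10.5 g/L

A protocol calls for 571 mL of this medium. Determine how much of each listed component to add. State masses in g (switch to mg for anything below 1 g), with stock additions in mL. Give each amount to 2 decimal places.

Scale factor relative to 1 L: 0.571.
potassium phosphate buffer: C1V1 = C2V2 → 68.3 mM × 571 mL ÷ 1000 mM = 39.00 mL
sodium hydroxide: V = C2·V2/C1 = 38.7 mM × 571 mL ÷ 6450 mM = 3.43 mL
gentamicin: C1V1 = C2V2 → 31.9 µg/mL × 571 mL ÷ 50000 µg/mL = 0.36 mL
EDTA: dilute stock: 1.82 mM × 571 mL ÷ 86.1 mM = 12.07 mL
sodium acetate: 8.88 g/L × 0.571 L = 5.07 g
maltose: 36.7 g/L × 0.571 L = 20.96 g
yeast extract: 10.5 g/L × 0.571 L = 6.00 g

potassium phosphate buffer 39.00 mL; sodium hydroxide 3.43 mL; gentamicin 0.36 mL; EDTA 12.07 mL; sodium acetate 5.07 g; maltose 20.96 g; yeast extract 6.00 g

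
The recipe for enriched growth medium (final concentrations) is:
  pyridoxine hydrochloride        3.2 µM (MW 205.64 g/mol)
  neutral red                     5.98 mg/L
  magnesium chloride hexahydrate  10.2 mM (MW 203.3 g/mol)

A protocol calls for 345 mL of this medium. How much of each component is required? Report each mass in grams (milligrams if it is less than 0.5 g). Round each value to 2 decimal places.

Scale factor relative to 1 L: 0.345.
pyridoxine hydrochloride: 3.2 µmol/L × 205.64 g/mol × 0.345 L ÷ 1000 = 0.23 mg
neutral red: 5.98 mg/L × 0.345 L = 2.06 mg
magnesium chloride hexahydrate: 10.2 mmol/L × 203.3 g/mol × 0.345 L ÷ 1000 = 0.72 g

pyridoxine hydrochloride 0.23 mg; neutral red 2.06 mg; magnesium chloride hexahydrate 0.72 g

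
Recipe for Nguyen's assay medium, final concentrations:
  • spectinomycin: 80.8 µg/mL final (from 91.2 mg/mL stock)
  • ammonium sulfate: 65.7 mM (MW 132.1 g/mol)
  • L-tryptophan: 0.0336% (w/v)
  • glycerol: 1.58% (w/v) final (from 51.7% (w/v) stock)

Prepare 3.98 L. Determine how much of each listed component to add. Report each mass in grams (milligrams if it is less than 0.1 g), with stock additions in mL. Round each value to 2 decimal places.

spectinomycin 3.53 mL; ammonium sulfate 34.54 g; L-tryptophan 1.34 g; glycerol 121.63 mL

Scale factor relative to 1 L: 3.98.
spectinomycin: V = C2·V2/C1 = 80.8 µg/mL × 3980 mL ÷ 91200 µg/mL = 3.53 mL
ammonium sulfate: 65.7 mmol/L × 132.1 g/mol × 3.98 L ÷ 1000 = 34.54 g
L-tryptophan: 0.0336 g per 100 mL × 3980 mL ÷ 100 = 1.34 g
glycerol: C1V1 = C2V2 → 1.58% ÷ 51.7% × 3980 mL = 121.63 mL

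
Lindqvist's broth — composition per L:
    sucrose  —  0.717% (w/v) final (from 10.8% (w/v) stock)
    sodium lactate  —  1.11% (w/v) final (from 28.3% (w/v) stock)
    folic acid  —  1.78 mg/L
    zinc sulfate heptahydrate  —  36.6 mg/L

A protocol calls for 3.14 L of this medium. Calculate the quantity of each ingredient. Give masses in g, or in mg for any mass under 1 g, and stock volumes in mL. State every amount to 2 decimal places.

sucrose 208.46 mL; sodium lactate 123.16 mL; folic acid 5.59 mg; zinc sulfate heptahydrate 114.92 mg

Working volume: 3.14 L.
sucrose: V = C2·V2/C1 = 0.717% ÷ 10.8% × 3140 mL = 208.46 mL
sodium lactate: V = C2·V2/C1 = 1.11% ÷ 28.3% × 3140 mL = 123.16 mL
folic acid: 1.78 mg/L × 3.14 L = 5.59 mg
zinc sulfate heptahydrate: 36.6 mg/L × 3.14 L = 114.92 mg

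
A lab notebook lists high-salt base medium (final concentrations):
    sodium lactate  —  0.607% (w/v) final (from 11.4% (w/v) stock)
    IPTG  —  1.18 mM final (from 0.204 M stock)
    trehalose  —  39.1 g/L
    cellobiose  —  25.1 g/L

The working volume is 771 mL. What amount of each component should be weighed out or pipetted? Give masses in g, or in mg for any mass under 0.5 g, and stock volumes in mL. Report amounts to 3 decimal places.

Target volume = 771 mL = 0.771 L.
sodium lactate: V = C2·V2/C1 = 0.607% ÷ 11.4% × 771 mL = 41.052 mL
IPTG: V = C2·V2/C1 = 1.18 mM × 771 mL ÷ 204 mM = 4.460 mL
trehalose: 39.1 g/L × 0.771 L = 30.146 g
cellobiose: 25.1 g/L × 0.771 L = 19.352 g

sodium lactate 41.052 mL; IPTG 4.460 mL; trehalose 30.146 g; cellobiose 19.352 g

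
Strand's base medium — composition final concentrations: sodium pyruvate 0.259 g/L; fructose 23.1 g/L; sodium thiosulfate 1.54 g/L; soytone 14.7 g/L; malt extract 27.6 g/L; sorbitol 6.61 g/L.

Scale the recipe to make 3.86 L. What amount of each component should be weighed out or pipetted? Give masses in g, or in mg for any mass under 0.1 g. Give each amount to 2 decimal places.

sodium pyruvate 1.00 g; fructose 89.17 g; sodium thiosulfate 5.94 g; soytone 56.74 g; malt extract 106.54 g; sorbitol 25.51 g

Scale factor relative to 1 L: 3.86.
sodium pyruvate: 0.259 g/L × 3.86 L = 1.00 g
fructose: 23.1 g/L × 3.86 L = 89.17 g
sodium thiosulfate: 1.54 g/L × 3.86 L = 5.94 g
soytone: 14.7 g/L × 3.86 L = 56.74 g
malt extract: 27.6 g/L × 3.86 L = 106.54 g
sorbitol: 6.61 g/L × 3.86 L = 25.51 g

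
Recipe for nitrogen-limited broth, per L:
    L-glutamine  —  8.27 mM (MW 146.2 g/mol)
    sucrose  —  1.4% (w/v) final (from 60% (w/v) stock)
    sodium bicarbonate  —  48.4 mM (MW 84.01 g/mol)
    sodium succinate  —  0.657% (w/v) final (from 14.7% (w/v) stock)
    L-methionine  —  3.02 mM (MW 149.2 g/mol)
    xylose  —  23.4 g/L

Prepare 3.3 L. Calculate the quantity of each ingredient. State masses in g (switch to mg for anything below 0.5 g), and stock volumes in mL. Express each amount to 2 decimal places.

Working volume: 3.3 L.
L-glutamine: 8.27 mmol/L × 146.2 g/mol × 3.3 L ÷ 1000 = 3.99 g
sucrose: V = C2·V2/C1 = 1.4% ÷ 60% × 3300 mL = 77.00 mL
sodium bicarbonate: 48.4 mmol/L × 84.01 g/mol × 3.3 L ÷ 1000 = 13.42 g
sodium succinate: V = C2·V2/C1 = 0.657% ÷ 14.7% × 3300 mL = 147.49 mL
L-methionine: 3.02 mmol/L × 149.2 g/mol × 3.3 L ÷ 1000 = 1.49 g
xylose: 23.4 g/L × 3.3 L = 77.22 g

L-glutamine 3.99 g; sucrose 77.00 mL; sodium bicarbonate 13.42 g; sodium succinate 147.49 mL; L-methionine 1.49 g; xylose 77.22 g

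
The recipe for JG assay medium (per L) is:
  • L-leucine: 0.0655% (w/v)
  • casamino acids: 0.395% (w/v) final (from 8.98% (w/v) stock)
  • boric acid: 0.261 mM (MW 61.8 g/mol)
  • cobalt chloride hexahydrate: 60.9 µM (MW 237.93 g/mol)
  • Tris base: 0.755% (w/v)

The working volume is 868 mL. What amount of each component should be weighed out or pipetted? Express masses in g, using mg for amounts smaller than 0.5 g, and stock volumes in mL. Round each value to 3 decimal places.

Target volume = 868 mL = 0.868 L.
L-leucine: 0.0655 g per 100 mL × 868 mL ÷ 100 = 0.569 g
casamino acids: C1V1 = C2V2 → 0.395% ÷ 8.98% × 868 mL = 38.180 mL
boric acid: 0.261 mmol/L × 61.8 mg/mmol × 0.868 L = 14.001 mg
cobalt chloride hexahydrate: 60.9 µmol/L × 237.93 g/mol × 0.868 L ÷ 1000 = 12.577 mg
Tris base: 0.755 g per 100 mL × 868 mL ÷ 100 = 6.553 g

L-leucine 0.569 g; casamino acids 38.180 mL; boric acid 14.001 mg; cobalt chloride hexahydrate 12.577 mg; Tris base 6.553 g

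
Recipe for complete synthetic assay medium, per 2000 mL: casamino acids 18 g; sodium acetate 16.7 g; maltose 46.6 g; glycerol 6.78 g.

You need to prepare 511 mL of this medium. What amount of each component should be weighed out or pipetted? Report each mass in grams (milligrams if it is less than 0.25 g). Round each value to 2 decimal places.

casamino acids 4.60 g; sodium acetate 4.27 g; maltose 11.91 g; glycerol 1.73 g

Scale factor = 511 mL / 2000 mL = 0.2555.
casamino acids: 18 g × (511 mL / 2000 mL) = 4.60 g
sodium acetate: 16.7 g × (511 mL / 2000 mL) = 4.27 g
maltose: 46.6 g × (511 mL / 2000 mL) = 11.91 g
glycerol: 6.78 g × (511 mL / 2000 mL) = 1.73 g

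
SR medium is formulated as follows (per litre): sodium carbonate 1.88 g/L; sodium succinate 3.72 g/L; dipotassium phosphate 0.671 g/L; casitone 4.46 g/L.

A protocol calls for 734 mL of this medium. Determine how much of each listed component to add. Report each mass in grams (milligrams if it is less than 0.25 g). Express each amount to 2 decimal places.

sodium carbonate 1.38 g; sodium succinate 2.73 g; dipotassium phosphate 0.49 g; casitone 3.27 g

Scale factor relative to 1 L: 0.734.
sodium carbonate: 1.88 g/L × 0.734 L = 1.38 g
sodium succinate: 3.72 g/L × 0.734 L = 2.73 g
dipotassium phosphate: 0.671 g/L × 0.734 L = 0.49 g
casitone: 4.46 g/L × 0.734 L = 3.27 g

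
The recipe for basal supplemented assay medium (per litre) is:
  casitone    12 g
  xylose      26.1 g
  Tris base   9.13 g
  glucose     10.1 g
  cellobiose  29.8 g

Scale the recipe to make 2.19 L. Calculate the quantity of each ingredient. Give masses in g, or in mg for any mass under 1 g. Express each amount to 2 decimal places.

Ratio of target to recipe volume: 2190 / 1000 = 2.19.
casitone: 12 g × (2190 mL / 1000 mL) = 26.28 g
xylose: 26.1 g × (2190 mL / 1000 mL) = 57.16 g
Tris base: 9.13 g × (2190 mL / 1000 mL) = 19.99 g
glucose: 10.1 g × (2190 mL / 1000 mL) = 22.12 g
cellobiose: 29.8 g × (2190 mL / 1000 mL) = 65.26 g

casitone 26.28 g; xylose 57.16 g; Tris base 19.99 g; glucose 22.12 g; cellobiose 65.26 g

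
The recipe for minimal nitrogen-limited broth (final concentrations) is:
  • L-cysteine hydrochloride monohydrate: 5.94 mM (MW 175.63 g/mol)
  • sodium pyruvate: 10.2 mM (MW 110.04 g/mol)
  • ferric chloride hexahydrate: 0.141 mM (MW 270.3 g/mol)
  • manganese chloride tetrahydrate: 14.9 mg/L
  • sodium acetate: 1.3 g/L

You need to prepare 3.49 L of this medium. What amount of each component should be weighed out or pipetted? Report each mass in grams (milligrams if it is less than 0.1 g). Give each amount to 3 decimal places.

L-cysteine hydrochloride monohydrate 3.641 g; sodium pyruvate 3.917 g; ferric chloride hexahydrate 0.133 g; manganese chloride tetrahydrate 52.001 mg; sodium acetate 4.537 g

Working volume: 3.49 L.
L-cysteine hydrochloride monohydrate: 5.94 mmol/L × 175.63 g/mol × 3.49 L ÷ 1000 = 3.641 g
sodium pyruvate: 10.2 mmol/L × 110.04 g/mol × 3.49 L ÷ 1000 = 3.917 g
ferric chloride hexahydrate: 0.141 mmol/L × 270.3 g/mol × 3.49 L ÷ 1000 = 0.133 g
manganese chloride tetrahydrate: 14.9 mg/L × 3.49 L = 52.001 mg
sodium acetate: 1.3 g/L × 3.49 L = 4.537 g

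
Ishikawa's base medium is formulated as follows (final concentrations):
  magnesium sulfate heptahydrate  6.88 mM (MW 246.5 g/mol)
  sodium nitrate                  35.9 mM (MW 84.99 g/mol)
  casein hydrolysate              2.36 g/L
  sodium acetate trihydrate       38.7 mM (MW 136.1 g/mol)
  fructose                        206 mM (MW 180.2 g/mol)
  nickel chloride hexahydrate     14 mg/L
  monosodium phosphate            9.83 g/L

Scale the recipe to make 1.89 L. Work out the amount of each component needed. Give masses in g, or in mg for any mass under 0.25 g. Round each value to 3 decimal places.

Scale factor relative to 1 L: 1.89.
magnesium sulfate heptahydrate: 6.88 mmol/L × 246.5 g/mol × 1.89 L ÷ 1000 = 3.205 g
sodium nitrate: 35.9 mmol/L × 84.99 g/mol × 1.89 L ÷ 1000 = 5.767 g
casein hydrolysate: 2.36 g/L × 1.89 L = 4.460 g
sodium acetate trihydrate: 38.7 mmol/L × 136.1 g/mol × 1.89 L ÷ 1000 = 9.955 g
fructose: 206 mmol/L × 180.2 g/mol × 1.89 L ÷ 1000 = 70.159 g
nickel chloride hexahydrate: 14 mg/L × 1.89 L = 26.460 mg
monosodium phosphate: 9.83 g/L × 1.89 L = 18.579 g

magnesium sulfate heptahydrate 3.205 g; sodium nitrate 5.767 g; casein hydrolysate 4.460 g; sodium acetate trihydrate 9.955 g; fructose 70.159 g; nickel chloride hexahydrate 26.460 mg; monosodium phosphate 18.579 g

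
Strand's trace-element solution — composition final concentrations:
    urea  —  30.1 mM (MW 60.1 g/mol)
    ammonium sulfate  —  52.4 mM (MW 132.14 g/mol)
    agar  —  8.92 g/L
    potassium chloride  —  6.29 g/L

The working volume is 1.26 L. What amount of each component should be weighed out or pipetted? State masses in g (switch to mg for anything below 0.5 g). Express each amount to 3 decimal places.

Working volume: 1.26 L.
urea: 30.1 mmol/L × 60.1 g/mol × 1.26 L ÷ 1000 = 2.279 g
ammonium sulfate: 52.4 mmol/L × 132.14 g/mol × 1.26 L ÷ 1000 = 8.724 g
agar: 8.92 g/L × 1.26 L = 11.239 g
potassium chloride: 6.29 g/L × 1.26 L = 7.925 g

urea 2.279 g; ammonium sulfate 8.724 g; agar 11.239 g; potassium chloride 7.925 g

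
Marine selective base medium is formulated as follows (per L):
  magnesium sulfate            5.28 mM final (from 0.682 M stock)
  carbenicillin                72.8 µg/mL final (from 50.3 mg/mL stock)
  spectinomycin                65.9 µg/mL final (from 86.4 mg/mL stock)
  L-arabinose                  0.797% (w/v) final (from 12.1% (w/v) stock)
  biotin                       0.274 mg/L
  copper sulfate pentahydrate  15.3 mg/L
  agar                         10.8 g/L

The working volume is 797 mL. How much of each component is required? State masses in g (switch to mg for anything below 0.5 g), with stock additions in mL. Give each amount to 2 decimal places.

magnesium sulfate 6.17 mL; carbenicillin 1.15 mL; spectinomycin 0.61 mL; L-arabinose 52.50 mL; biotin 0.22 mg; copper sulfate pentahydrate 12.19 mg; agar 8.61 g

Scale factor relative to 1 L: 0.797.
magnesium sulfate: C1V1 = C2V2 → 5.28 mM × 797 mL ÷ 682 mM = 6.17 mL
carbenicillin: dilute stock: 72.8 µg/mL × 797 mL ÷ 50300 µg/mL = 1.15 mL
spectinomycin: C1V1 = C2V2 → 65.9 µg/mL × 797 mL ÷ 86400 µg/mL = 0.61 mL
L-arabinose: V = C2·V2/C1 = 0.797% ÷ 12.1% × 797 mL = 52.50 mL
biotin: 0.274 mg/L × 0.797 L = 0.22 mg
copper sulfate pentahydrate: 15.3 mg/L × 0.797 L = 12.19 mg
agar: 10.8 g/L × 0.797 L = 8.61 g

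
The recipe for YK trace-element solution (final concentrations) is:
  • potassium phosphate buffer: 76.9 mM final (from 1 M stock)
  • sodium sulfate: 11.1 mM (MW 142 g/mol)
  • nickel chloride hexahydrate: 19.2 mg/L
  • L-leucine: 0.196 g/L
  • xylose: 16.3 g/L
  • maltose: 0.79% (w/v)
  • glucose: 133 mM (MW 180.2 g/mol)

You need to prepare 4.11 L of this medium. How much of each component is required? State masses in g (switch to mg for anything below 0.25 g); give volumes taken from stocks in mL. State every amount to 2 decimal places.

potassium phosphate buffer 316.06 mL; sodium sulfate 6.48 g; nickel chloride hexahydrate 78.91 mg; L-leucine 0.81 g; xylose 66.99 g; maltose 32.47 g; glucose 98.50 g

Scale factor relative to 1 L: 4.11.
potassium phosphate buffer: V = C2·V2/C1 = 76.9 mM × 4110 mL ÷ 1000 mM = 316.06 mL
sodium sulfate: 11.1 mmol/L × 142 g/mol × 4.11 L ÷ 1000 = 6.48 g
nickel chloride hexahydrate: 19.2 mg/L × 4.11 L = 78.91 mg
L-leucine: 0.196 g/L × 4.11 L = 0.81 g
xylose: 16.3 g/L × 4.11 L = 66.99 g
maltose: 0.79% w/v = 7.9 g/L → 7.9 × 4.11 L = 32.47 g
glucose: 133 mmol/L × 180.2 g/mol × 4.11 L ÷ 1000 = 98.50 g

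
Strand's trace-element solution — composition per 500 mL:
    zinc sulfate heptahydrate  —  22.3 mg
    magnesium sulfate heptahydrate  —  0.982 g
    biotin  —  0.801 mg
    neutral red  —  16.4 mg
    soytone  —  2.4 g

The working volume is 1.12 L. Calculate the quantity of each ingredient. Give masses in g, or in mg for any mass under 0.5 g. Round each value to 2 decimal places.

zinc sulfate heptahydrate 49.95 mg; magnesium sulfate heptahydrate 2.20 g; biotin 1.79 mg; neutral red 36.74 mg; soytone 5.38 g

Scale factor = 1120 mL / 500 mL = 2.24.
zinc sulfate heptahydrate: 22.3 mg × (1120 mL / 500 mL) = 49.95 mg
magnesium sulfate heptahydrate: 0.982 g × (1120 mL / 500 mL) = 2.20 g
biotin: 0.801 mg × (1120 mL / 500 mL) = 1.79 mg
neutral red: 16.4 mg × (1120 mL / 500 mL) = 36.74 mg
soytone: 2.4 g × (1120 mL / 500 mL) = 5.38 g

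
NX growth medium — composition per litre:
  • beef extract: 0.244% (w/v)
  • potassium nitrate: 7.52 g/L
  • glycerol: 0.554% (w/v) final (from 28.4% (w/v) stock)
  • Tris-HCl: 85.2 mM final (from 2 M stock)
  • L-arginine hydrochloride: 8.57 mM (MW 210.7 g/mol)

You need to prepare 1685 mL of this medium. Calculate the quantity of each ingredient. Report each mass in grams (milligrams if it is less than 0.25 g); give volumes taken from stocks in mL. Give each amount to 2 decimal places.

Scale factor relative to 1 L: 1.685.
beef extract: 0.244% w/v = 2.44 g/L → 2.44 × 1.685 L = 4.11 g
potassium nitrate: 7.52 g/L × 1.685 L = 12.67 g
glycerol: V = C2·V2/C1 = 0.554% ÷ 28.4% × 1685 mL = 32.87 mL
Tris-HCl: C1V1 = C2V2 → 85.2 mM × 1685 mL ÷ 2000 mM = 71.78 mL
L-arginine hydrochloride: 8.57 mmol/L × 210.7 g/mol × 1.685 L ÷ 1000 = 3.04 g

beef extract 4.11 g; potassium nitrate 12.67 g; glycerol 32.87 mL; Tris-HCl 71.78 mL; L-arginine hydrochloride 3.04 g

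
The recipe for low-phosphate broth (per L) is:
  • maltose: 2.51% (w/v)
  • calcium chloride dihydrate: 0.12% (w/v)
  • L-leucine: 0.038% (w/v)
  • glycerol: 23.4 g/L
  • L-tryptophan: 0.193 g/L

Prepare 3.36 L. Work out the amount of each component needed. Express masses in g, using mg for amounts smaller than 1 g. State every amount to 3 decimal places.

Working volume: 3.36 L.
maltose: 2.51 g per 100 mL × 3360 mL ÷ 100 = 84.336 g
calcium chloride dihydrate: 0.12 g per 100 mL × 3360 mL ÷ 100 = 4.032 g
L-leucine: 0.038 g per 100 mL × 3360 mL ÷ 100 = 1.277 g
glycerol: 23.4 g/L × 3.36 L = 78.624 g
L-tryptophan: 0.193 g/L × 3.36 L = 0.64848 g = 648.480 mg

maltose 84.336 g; calcium chloride dihydrate 4.032 g; L-leucine 1.277 g; glycerol 78.624 g; L-tryptophan 648.480 mg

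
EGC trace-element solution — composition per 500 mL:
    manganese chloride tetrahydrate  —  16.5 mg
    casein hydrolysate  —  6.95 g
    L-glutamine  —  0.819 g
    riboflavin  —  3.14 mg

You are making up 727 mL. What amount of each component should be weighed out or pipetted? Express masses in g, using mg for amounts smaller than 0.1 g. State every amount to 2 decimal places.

manganese chloride tetrahydrate 23.99 mg; casein hydrolysate 10.11 g; L-glutamine 1.19 g; riboflavin 4.57 mg

Scale factor = 727 mL / 500 mL = 1.454.
manganese chloride tetrahydrate: 16.5 mg × (727 mL / 500 mL) = 23.99 mg
casein hydrolysate: 6.95 g × (727 mL / 500 mL) = 10.11 g
L-glutamine: 0.819 g × (727 mL / 500 mL) = 1.19 g
riboflavin: 3.14 mg × (727 mL / 500 mL) = 4.57 mg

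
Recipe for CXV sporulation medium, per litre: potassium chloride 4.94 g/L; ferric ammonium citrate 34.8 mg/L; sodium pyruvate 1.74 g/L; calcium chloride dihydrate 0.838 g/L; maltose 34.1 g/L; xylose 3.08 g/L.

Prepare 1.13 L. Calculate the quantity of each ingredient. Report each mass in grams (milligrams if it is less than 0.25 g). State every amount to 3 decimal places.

Working volume: 1.13 L.
potassium chloride: 4.94 g/L × 1.13 L = 5.582 g
ferric ammonium citrate: 34.8 mg/L × 1.13 L = 39.324 mg
sodium pyruvate: 1.74 g/L × 1.13 L = 1.966 g
calcium chloride dihydrate: 0.838 g/L × 1.13 L = 0.947 g
maltose: 34.1 g/L × 1.13 L = 38.533 g
xylose: 3.08 g/L × 1.13 L = 3.480 g

potassium chloride 5.582 g; ferric ammonium citrate 39.324 mg; sodium pyruvate 1.966 g; calcium chloride dihydrate 0.947 g; maltose 38.533 g; xylose 3.480 g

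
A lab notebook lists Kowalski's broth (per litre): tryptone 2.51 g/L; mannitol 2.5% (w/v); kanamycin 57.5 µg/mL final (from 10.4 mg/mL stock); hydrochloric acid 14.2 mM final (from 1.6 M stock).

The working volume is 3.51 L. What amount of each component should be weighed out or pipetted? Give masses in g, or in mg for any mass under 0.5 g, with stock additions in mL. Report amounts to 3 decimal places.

tryptone 8.810 g; mannitol 87.750 g; kanamycin 19.406 mL; hydrochloric acid 31.151 mL

Working volume: 3.51 L.
tryptone: 2.51 g/L × 3.51 L = 8.810 g
mannitol: 2.5% w/v = 25 g/L → 25 × 3.51 L = 87.750 g
kanamycin: dilute stock: 57.5 µg/mL × 3510 mL ÷ 10400 µg/mL = 19.406 mL
hydrochloric acid: dilute stock: 14.2 mM × 3510 mL ÷ 1600 mM = 31.151 mL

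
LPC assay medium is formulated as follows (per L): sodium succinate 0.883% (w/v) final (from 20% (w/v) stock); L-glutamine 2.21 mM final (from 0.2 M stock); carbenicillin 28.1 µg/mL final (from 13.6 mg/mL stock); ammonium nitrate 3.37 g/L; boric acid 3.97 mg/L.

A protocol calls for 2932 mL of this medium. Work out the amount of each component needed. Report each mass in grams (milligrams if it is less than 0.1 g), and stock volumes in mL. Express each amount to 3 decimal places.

sodium succinate 129.448 mL; L-glutamine 32.399 mL; carbenicillin 6.058 mL; ammonium nitrate 9.881 g; boric acid 11.640 mg

Working volume: 2932 mL = 2.932 L.
sodium succinate: C1V1 = C2V2 → 0.883% ÷ 20% × 2932 mL = 129.448 mL
L-glutamine: dilute stock: 2.21 mM × 2932 mL ÷ 200 mM = 32.399 mL
carbenicillin: V = C2·V2/C1 = 28.1 µg/mL × 2932 mL ÷ 13600 µg/mL = 6.058 mL
ammonium nitrate: 3.37 g/L × 2.932 L = 9.881 g
boric acid: 3.97 mg/L × 2.932 L = 11.640 mg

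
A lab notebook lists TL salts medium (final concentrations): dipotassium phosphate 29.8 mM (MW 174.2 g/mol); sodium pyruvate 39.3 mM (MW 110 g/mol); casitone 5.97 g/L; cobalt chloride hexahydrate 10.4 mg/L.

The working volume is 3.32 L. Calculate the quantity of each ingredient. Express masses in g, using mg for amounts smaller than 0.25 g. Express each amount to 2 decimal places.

Scale factor relative to 1 L: 3.32.
dipotassium phosphate: 29.8 mmol/L × 174.2 g/mol × 3.32 L ÷ 1000 = 17.23 g
sodium pyruvate: 39.3 mmol/L × 110 g/mol × 3.32 L ÷ 1000 = 14.35 g
casitone: 5.97 g/L × 3.32 L = 19.82 g
cobalt chloride hexahydrate: 10.4 mg/L × 3.32 L = 34.53 mg

dipotassium phosphate 17.23 g; sodium pyruvate 14.35 g; casitone 19.82 g; cobalt chloride hexahydrate 34.53 mg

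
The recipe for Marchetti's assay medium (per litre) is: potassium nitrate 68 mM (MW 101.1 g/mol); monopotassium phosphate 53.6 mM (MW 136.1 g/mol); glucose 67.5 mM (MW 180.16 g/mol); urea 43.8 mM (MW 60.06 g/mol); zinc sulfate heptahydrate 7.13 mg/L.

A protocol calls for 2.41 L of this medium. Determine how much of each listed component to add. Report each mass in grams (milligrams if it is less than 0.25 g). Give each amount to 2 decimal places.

Scale factor relative to 1 L: 2.41.
potassium nitrate: 68 mmol/L × 101.1 g/mol × 2.41 L ÷ 1000 = 16.57 g
monopotassium phosphate: 53.6 mmol/L × 136.1 g/mol × 2.41 L ÷ 1000 = 17.58 g
glucose: 67.5 mmol/L × 180.16 g/mol × 2.41 L ÷ 1000 = 29.31 g
urea: 43.8 mmol/L × 60.06 g/mol × 2.41 L ÷ 1000 = 6.34 g
zinc sulfate heptahydrate: 7.13 mg/L × 2.41 L = 17.18 mg

potassium nitrate 16.57 g; monopotassium phosphate 17.58 g; glucose 29.31 g; urea 6.34 g; zinc sulfate heptahydrate 17.18 mg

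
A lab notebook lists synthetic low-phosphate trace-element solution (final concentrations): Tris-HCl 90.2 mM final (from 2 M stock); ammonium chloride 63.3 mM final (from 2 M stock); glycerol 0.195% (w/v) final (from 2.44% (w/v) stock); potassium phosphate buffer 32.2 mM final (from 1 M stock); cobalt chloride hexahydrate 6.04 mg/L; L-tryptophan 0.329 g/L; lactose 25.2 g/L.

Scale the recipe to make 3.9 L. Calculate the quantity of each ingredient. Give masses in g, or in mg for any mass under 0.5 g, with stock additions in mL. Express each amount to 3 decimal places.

Scale factor relative to 1 L: 3.9.
Tris-HCl: C1V1 = C2V2 → 90.2 mM × 3900 mL ÷ 2000 mM = 175.890 mL
ammonium chloride: C1V1 = C2V2 → 63.3 mM × 3900 mL ÷ 2000 mM = 123.435 mL
glycerol: V = C2·V2/C1 = 0.195% ÷ 2.44% × 3900 mL = 311.680 mL
potassium phosphate buffer: V = C2·V2/C1 = 32.2 mM × 3900 mL ÷ 1000 mM = 125.580 mL
cobalt chloride hexahydrate: 6.04 mg/L × 3.9 L = 23.556 mg
L-tryptophan: 0.329 g/L × 3.9 L = 1.283 g
lactose: 25.2 g/L × 3.9 L = 98.280 g

Tris-HCl 175.890 mL; ammonium chloride 123.435 mL; glycerol 311.680 mL; potassium phosphate buffer 125.580 mL; cobalt chloride hexahydrate 23.556 mg; L-tryptophan 1.283 g; lactose 98.280 g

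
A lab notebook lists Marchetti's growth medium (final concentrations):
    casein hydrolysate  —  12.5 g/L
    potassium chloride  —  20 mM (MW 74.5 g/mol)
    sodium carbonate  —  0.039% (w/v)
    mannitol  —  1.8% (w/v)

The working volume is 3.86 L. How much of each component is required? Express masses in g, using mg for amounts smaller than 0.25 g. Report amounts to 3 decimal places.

Scale factor relative to 1 L: 3.86.
casein hydrolysate: 12.5 g/L × 3.86 L = 48.250 g
potassium chloride: 20 mmol/L × 74.5 g/mol × 3.86 L ÷ 1000 = 5.751 g
sodium carbonate: 0.039 g per 100 mL × 3860 mL ÷ 100 = 1.505 g
mannitol: 1.8 g per 100 mL × 3860 mL ÷ 100 = 69.480 g

casein hydrolysate 48.250 g; potassium chloride 5.751 g; sodium carbonate 1.505 g; mannitol 69.480 g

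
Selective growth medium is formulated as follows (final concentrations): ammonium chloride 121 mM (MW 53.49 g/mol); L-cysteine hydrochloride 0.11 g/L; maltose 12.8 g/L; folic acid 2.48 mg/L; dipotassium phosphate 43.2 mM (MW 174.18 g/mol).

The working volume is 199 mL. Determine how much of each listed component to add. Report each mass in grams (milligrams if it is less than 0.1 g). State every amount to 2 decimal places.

ammonium chloride 1.29 g; L-cysteine hydrochloride 21.89 mg; maltose 2.55 g; folic acid 0.49 mg; dipotassium phosphate 1.50 g

Working volume: 199 mL = 0.199 L.
ammonium chloride: 121 mmol/L × 53.49 g/mol × 0.199 L ÷ 1000 = 1.29 g
L-cysteine hydrochloride: 0.11 g/L × 0.199 L = 0.02189 g = 21.89 mg
maltose: 12.8 g/L × 0.199 L = 2.55 g
folic acid: 2.48 mg/L × 0.199 L = 0.49 mg
dipotassium phosphate: 43.2 mmol/L × 174.18 g/mol × 0.199 L ÷ 1000 = 1.50 g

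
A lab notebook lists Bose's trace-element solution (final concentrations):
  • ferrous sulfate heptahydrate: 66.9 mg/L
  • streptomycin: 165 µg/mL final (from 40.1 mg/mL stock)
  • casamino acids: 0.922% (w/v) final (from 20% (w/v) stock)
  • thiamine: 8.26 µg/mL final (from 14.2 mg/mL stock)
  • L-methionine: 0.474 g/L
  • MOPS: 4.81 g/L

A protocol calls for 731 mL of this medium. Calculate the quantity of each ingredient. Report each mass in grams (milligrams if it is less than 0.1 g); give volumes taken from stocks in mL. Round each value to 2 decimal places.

ferrous sulfate heptahydrate 48.90 mg; streptomycin 3.01 mL; casamino acids 33.70 mL; thiamine 0.43 mL; L-methionine 0.35 g; MOPS 3.52 g

Working volume: 731 mL = 0.731 L.
ferrous sulfate heptahydrate: 66.9 mg/L × 0.731 L = 48.90 mg
streptomycin: C1V1 = C2V2 → 165 µg/mL × 731 mL ÷ 40100 µg/mL = 3.01 mL
casamino acids: C1V1 = C2V2 → 0.922% ÷ 20% × 731 mL = 33.70 mL
thiamine: V = C2·V2/C1 = 8.26 µg/mL × 731 mL ÷ 14200 µg/mL = 0.43 mL
L-methionine: 0.474 g/L × 0.731 L = 0.35 g
MOPS: 4.81 g/L × 0.731 L = 3.52 g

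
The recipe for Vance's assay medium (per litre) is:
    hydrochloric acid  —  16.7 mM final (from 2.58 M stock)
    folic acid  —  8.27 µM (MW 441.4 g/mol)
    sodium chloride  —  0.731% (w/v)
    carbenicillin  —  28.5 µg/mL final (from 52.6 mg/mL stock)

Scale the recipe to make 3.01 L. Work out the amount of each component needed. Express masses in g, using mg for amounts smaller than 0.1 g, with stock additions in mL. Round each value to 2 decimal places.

Scale factor relative to 1 L: 3.01.
hydrochloric acid: C1V1 = C2V2 → 16.7 mM × 3010 mL ÷ 2580 mM = 19.48 mL
folic acid: 8.27 µmol/L × 441.4 g/mol × 3.01 L ÷ 1000 = 10.99 mg
sodium chloride: 0.731 g per 100 mL × 3010 mL ÷ 100 = 22.00 g
carbenicillin: dilute stock: 28.5 µg/mL × 3010 mL ÷ 52600 µg/mL = 1.63 mL

hydrochloric acid 19.48 mL; folic acid 10.99 mg; sodium chloride 22.00 g; carbenicillin 1.63 mL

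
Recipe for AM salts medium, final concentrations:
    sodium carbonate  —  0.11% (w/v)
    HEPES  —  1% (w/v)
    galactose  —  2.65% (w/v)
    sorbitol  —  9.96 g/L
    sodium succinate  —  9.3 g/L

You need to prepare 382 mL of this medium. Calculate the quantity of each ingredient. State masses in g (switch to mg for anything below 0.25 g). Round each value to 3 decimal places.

sodium carbonate 0.420 g; HEPES 3.820 g; galactose 10.123 g; sorbitol 3.805 g; sodium succinate 3.553 g

Working volume: 382 mL = 0.382 L.
sodium carbonate: 0.11% w/v = 1.1 g/L → 1.1 × 0.382 L = 0.420 g
HEPES: 1% w/v = 10 g/L → 10 × 0.382 L = 3.820 g
galactose: 2.65 g per 100 mL × 382 mL ÷ 100 = 10.123 g
sorbitol: 9.96 g/L × 0.382 L = 3.805 g
sodium succinate: 9.3 g/L × 0.382 L = 3.553 g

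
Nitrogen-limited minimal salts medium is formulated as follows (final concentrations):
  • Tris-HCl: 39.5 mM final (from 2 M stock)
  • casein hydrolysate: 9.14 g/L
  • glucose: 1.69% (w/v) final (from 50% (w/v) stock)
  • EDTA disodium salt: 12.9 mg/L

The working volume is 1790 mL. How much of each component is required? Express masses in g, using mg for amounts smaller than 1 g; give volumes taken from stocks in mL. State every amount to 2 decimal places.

Target volume = 1790 mL = 1.79 L.
Tris-HCl: V = C2·V2/C1 = 39.5 mM × 1790 mL ÷ 2000 mM = 35.35 mL
casein hydrolysate: 9.14 g/L × 1.79 L = 16.36 g
glucose: C1V1 = C2V2 → 1.69% ÷ 50% × 1790 mL = 60.50 mL
EDTA disodium salt: 12.9 mg/L × 1.79 L = 23.09 mg

Tris-HCl 35.35 mL; casein hydrolysate 16.36 g; glucose 60.50 mL; EDTA disodium salt 23.09 mg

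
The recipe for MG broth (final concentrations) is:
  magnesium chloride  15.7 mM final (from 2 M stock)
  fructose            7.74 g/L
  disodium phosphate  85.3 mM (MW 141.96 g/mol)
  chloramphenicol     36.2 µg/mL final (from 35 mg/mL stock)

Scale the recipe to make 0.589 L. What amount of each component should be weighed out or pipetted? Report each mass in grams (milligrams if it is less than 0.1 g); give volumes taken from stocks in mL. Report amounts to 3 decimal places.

magnesium chloride 4.624 mL; fructose 4.559 g; disodium phosphate 7.132 g; chloramphenicol 0.609 mL

Working volume: 0.589 L.
magnesium chloride: V = C2·V2/C1 = 15.7 mM × 589 mL ÷ 2000 mM = 4.624 mL
fructose: 7.74 g/L × 0.589 L = 4.559 g
disodium phosphate: 85.3 mmol/L × 141.96 g/mol × 0.589 L ÷ 1000 = 7.132 g
chloramphenicol: dilute stock: 36.2 µg/mL × 589 mL ÷ 35000 µg/mL = 0.609 mL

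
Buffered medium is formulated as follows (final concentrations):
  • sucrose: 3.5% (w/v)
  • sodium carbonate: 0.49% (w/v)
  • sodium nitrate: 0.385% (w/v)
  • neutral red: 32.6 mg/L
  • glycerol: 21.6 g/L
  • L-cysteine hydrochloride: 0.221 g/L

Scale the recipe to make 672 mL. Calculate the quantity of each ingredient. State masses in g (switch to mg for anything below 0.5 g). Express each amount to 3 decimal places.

sucrose 23.520 g; sodium carbonate 3.293 g; sodium nitrate 2.587 g; neutral red 21.907 mg; glycerol 14.515 g; L-cysteine hydrochloride 148.512 mg

Scale factor relative to 1 L: 0.672.
sucrose: 3.5% w/v = 35 g/L → 35 × 0.672 L = 23.520 g
sodium carbonate: 0.49 g per 100 mL × 672 mL ÷ 100 = 3.293 g
sodium nitrate: 0.385% w/v = 3.85 g/L → 3.85 × 0.672 L = 2.587 g
neutral red: 32.6 mg/L × 0.672 L = 21.907 mg
glycerol: 21.6 g/L × 0.672 L = 14.515 g
L-cysteine hydrochloride: 0.221 g/L × 0.672 L = 0.148512 g = 148.512 mg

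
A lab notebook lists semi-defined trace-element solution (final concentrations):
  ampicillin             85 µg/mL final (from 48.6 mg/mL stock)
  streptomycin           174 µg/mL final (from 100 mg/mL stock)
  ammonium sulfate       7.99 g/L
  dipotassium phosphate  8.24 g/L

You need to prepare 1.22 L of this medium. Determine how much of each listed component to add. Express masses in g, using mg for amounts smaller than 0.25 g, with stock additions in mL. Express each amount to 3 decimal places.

Working volume: 1.22 L.
ampicillin: dilute stock: 85 µg/mL × 1220 mL ÷ 48600 µg/mL = 2.134 mL
streptomycin: C1V1 = C2V2 → 174 µg/mL × 1220 mL ÷ 100000 µg/mL = 2.123 mL
ammonium sulfate: 7.99 g/L × 1.22 L = 9.748 g
dipotassium phosphate: 8.24 g/L × 1.22 L = 10.053 g

ampicillin 2.134 mL; streptomycin 2.123 mL; ammonium sulfate 9.748 g; dipotassium phosphate 10.053 g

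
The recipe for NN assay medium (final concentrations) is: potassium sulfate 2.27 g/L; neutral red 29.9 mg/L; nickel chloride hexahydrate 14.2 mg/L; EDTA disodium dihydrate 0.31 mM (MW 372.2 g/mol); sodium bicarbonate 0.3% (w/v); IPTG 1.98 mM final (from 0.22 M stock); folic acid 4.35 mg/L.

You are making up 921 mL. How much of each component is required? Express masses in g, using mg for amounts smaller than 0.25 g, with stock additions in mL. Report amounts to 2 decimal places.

potassium sulfate 2.09 g; neutral red 27.54 mg; nickel chloride hexahydrate 13.08 mg; EDTA disodium dihydrate 106.27 mg; sodium bicarbonate 2.76 g; IPTG 8.29 mL; folic acid 4.01 mg

Scale factor relative to 1 L: 0.921.
potassium sulfate: 2.27 g/L × 0.921 L = 2.09 g
neutral red: 29.9 mg/L × 0.921 L = 27.54 mg
nickel chloride hexahydrate: 14.2 mg/L × 0.921 L = 13.08 mg
EDTA disodium dihydrate: 0.31 mmol/L × 372.2 mg/mmol × 0.921 L = 106.27 mg
sodium bicarbonate: 0.3% w/v = 3 g/L → 3 × 0.921 L = 2.76 g
IPTG: dilute stock: 1.98 mM × 921 mL ÷ 220 mM = 8.29 mL
folic acid: 4.35 mg/L × 0.921 L = 4.01 mg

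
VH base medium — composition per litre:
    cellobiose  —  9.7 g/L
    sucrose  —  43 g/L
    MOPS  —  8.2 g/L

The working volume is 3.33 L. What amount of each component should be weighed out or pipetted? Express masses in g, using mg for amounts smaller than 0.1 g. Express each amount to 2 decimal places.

Scale factor relative to 1 L: 3.33.
cellobiose: 9.7 g/L × 3.33 L = 32.30 g
sucrose: 43 g/L × 3.33 L = 143.19 g
MOPS: 8.2 g/L × 3.33 L = 27.31 g

cellobiose 32.30 g; sucrose 143.19 g; MOPS 27.31 g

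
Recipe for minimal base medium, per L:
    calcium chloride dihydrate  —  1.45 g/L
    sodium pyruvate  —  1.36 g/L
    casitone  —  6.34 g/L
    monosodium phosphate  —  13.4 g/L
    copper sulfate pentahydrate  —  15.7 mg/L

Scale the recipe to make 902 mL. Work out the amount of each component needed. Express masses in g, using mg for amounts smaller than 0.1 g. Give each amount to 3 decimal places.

Working volume: 902 mL = 0.902 L.
calcium chloride dihydrate: 1.45 g/L × 0.902 L = 1.308 g
sodium pyruvate: 1.36 g/L × 0.902 L = 1.227 g
casitone: 6.34 g/L × 0.902 L = 5.719 g
monosodium phosphate: 13.4 g/L × 0.902 L = 12.087 g
copper sulfate pentahydrate: 15.7 mg/L × 0.902 L = 14.161 mg

calcium chloride dihydrate 1.308 g; sodium pyruvate 1.227 g; casitone 5.719 g; monosodium phosphate 12.087 g; copper sulfate pentahydrate 14.161 mg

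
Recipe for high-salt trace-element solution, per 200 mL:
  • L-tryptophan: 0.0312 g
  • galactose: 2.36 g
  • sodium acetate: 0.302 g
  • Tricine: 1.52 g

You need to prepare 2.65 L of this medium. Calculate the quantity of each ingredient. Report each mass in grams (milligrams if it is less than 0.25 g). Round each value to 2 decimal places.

L-tryptophan 0.41 g; galactose 31.27 g; sodium acetate 4.00 g; Tricine 20.14 g

Ratio of target to recipe volume: 2650 / 200 = 13.25.
L-tryptophan: 0.0312 g × (2650 mL / 200 mL) = 0.41 g
galactose: 2.36 g × (2650 mL / 200 mL) = 31.27 g
sodium acetate: 0.302 g × (2650 mL / 200 mL) = 4.00 g
Tricine: 1.52 g × (2650 mL / 200 mL) = 20.14 g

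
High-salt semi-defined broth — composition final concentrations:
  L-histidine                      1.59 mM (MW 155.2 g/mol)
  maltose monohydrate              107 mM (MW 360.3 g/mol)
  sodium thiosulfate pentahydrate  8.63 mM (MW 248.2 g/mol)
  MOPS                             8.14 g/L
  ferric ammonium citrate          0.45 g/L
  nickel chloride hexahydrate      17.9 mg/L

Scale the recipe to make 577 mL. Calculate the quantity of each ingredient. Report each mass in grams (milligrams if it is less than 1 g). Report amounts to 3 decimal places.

L-histidine 142.385 mg; maltose monohydrate 22.245 g; sodium thiosulfate pentahydrate 1.236 g; MOPS 4.697 g; ferric ammonium citrate 259.650 mg; nickel chloride hexahydrate 10.328 mg

Scale factor relative to 1 L: 0.577.
L-histidine: 1.59 mmol/L × 155.2 mg/mmol × 0.577 L = 142.385 mg
maltose monohydrate: 107 mmol/L × 360.3 g/mol × 0.577 L ÷ 1000 = 22.245 g
sodium thiosulfate pentahydrate: 8.63 mmol/L × 248.2 g/mol × 0.577 L ÷ 1000 = 1.236 g
MOPS: 8.14 g/L × 0.577 L = 4.697 g
ferric ammonium citrate: 0.45 g/L × 0.577 L = 0.25965 g = 259.650 mg
nickel chloride hexahydrate: 17.9 mg/L × 0.577 L = 10.328 mg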